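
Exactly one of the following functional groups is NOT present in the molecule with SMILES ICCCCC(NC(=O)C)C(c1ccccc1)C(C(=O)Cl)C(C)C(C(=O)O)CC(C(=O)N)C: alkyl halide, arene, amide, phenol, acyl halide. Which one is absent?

phenol

alkyl halide: present (ICH2 — halogen on an sp³ carbon → alkyl halide).
amide: present (CH(NHCOCH3) — pendant –NHC(=O)CH3: N bonded to a carbonyl → amide (not amine)).
arene: present (CH(C6H5) — pendant –C6H5: benzene ring → arene).
acyl halide: present (CH(COCl) — pendant –C(=O)X: carbonyl C bonded to C and halogen → acyl halide).
phenol: no segment matches this pattern.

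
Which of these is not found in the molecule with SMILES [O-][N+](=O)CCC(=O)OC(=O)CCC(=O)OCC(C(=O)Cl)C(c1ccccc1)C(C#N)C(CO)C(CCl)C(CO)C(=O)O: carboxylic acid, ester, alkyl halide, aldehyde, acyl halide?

aldehyde

carboxylic acid: present (COOH — –COOH: carbonyl C bonded to –OH and C → carboxylic acid (the –OH is not a separate alcohol)).
acyl halide: present (CH(COCl) — pendant –C(=O)X: carbonyl C bonded to C and halogen → acyl halide).
ester: present (CH2COOCH2 — –C(=O)–O–C with C on the carbonyl side → ester).
alkyl halide: present (CH(CH2Cl) — pendant –CH2X: halogen on sp³ carbon → alkyl halide).
aldehyde: absent. In COOH, the carbonyl carbon bears –OH, not –H, so it is a carboxylic acid.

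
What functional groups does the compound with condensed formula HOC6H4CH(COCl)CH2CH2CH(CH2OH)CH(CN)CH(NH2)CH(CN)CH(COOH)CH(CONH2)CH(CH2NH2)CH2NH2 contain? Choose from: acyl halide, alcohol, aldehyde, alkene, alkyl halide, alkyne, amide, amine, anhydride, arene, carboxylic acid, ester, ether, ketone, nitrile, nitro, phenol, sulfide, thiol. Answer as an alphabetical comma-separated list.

acyl halide, alcohol, amide, amine, arene, carboxylic acid, nitrile, phenol

–OH attached directly to an aromatic ring → phenol (not alcohol); the ring itself is an arene.
pendant –C(=O)X: carbonyl C bonded to C and halogen → acyl halide.
pendant –CH2OH on an sp³ backbone C → alcohol.
pendant –C≡N: nitrile.
–NH2 on an sp³ carbon with no adjacent C=O → amine.
pendant –C≡N: nitrile.
pendant –COOH: carbonyl C bonded to C and –OH → carboxylic acid.
pendant –CONH2: carbonyl C bonded to C and N → amide.
pendant –CH2NH2: N on sp³ C, no adjacent C=O → amine.
–NH2 on an sp³ carbon with no adjacent C=O → amine.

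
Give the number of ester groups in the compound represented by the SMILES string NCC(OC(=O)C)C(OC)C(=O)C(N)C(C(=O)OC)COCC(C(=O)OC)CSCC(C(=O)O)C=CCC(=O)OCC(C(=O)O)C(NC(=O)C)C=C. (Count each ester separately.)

4

–NH2 on an sp³ carbon with no adjacent C=O → amine.
pendant –OC(=O)CH3: an acyloxy group → ester.
pendant –OCH3: C–O–C with sp³ C, no adjacent C=O → ether.
–C(=O)– with carbon on both sides → ketone.
–NH2 on an sp³ carbon with no adjacent C=O → amine.
pendant –COOCH3: carbonyl C bonded to C and –OCH3 → ester.
C–O–C with sp³ carbons on both sides and no adjacent C=O → ether.
pendant –COOCH3: carbonyl C bonded to C and –OCH3 → ester.
C–S–C linkage → sulfide (thioether).
pendant –COOH: carbonyl C bonded to C and –OH → carboxylic acid.
C=C double bond → alkene.
–C(=O)–O–C with C on the carbonyl side → ester.
pendant –COOH: carbonyl C bonded to C and –OH → carboxylic acid.
pendant –NHC(=O)CH3: N bonded to a carbonyl → amide (not amine).
C=C double bond → alkene.
Ester appears at: CH(OCOCH3), CH(COOCH3), CH(COOCH3), CH2COOCH2 → 4.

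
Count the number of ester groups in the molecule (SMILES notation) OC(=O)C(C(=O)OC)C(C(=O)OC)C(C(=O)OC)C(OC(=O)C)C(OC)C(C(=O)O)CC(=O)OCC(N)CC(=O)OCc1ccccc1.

Reading the structure from left to right:
  HOOC: –COOH: carbonyl C bonded to –OH and C → carboxylic acid (the –OH is not a separate alcohol).
  CH(COOCH3): pendant –COOCH3: carbonyl C bonded to C and –OCH3 → ester.
  CH(COOCH3): pendant –COOCH3: carbonyl C bonded to C and –OCH3 → ester.
  CH(COOCH3): pendant –COOCH3: carbonyl C bonded to C and –OCH3 → ester.
  CH(OCOCH3): pendant –OC(=O)CH3: an acyloxy group → ester.
  CH(OCH3): pendant –OCH3: C–O–C with sp³ C, no adjacent C=O → ether.
  CH(COOH): pendant –COOH: carbonyl C bonded to C and –OH → carboxylic acid.
  CH2COOCH2: –C(=O)–O–C with C on the carbonyl side → ester.
  CH(NH2): –NH2 on an sp³ carbon with no adjacent C=O → amine.
  CH2COOCH2: –C(=O)–O–C with C on the carbonyl side → ester.
  C6H5: –C6H5 phenyl ring → arene.
Ester appears at: CH(COOCH3), CH(COOCH3), CH(COOCH3), CH(OCOCH3), CH2COOCH2, CH2COOCH2 → 6.

6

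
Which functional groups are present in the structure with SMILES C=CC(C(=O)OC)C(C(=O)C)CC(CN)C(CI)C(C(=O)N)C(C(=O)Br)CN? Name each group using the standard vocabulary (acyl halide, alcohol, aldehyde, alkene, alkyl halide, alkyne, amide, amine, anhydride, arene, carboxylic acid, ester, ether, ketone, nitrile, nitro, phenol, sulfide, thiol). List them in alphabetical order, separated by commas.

C=C double bond → alkene.
pendant –COOCH3: carbonyl C bonded to C and –OCH3 → ester.
pendant –COCH3: carbonyl C bonded to two carbons → ketone.
pendant –CH2NH2: N on sp³ C, no adjacent C=O → amine.
pendant –CH2X: halogen on sp³ carbon → alkyl halide.
pendant –CONH2: carbonyl C bonded to C and N → amide.
pendant –C(=O)X: carbonyl C bonded to C and halogen → acyl halide.
–NH2 on an sp³ carbon with no adjacent C=O → amine.

acyl halide, alkene, alkyl halide, amide, amine, ester, ketone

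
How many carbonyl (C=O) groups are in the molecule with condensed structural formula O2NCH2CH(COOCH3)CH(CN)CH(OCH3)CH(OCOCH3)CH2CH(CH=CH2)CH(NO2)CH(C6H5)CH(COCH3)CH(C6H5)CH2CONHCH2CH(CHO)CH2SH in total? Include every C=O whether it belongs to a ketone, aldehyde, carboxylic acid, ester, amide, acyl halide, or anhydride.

5

CH(COOCH3): ester, 1 C=O (running total 1).
CH(OCOCH3): ester, 1 C=O (running total 2).
CH(COCH3): ketone, 1 C=O (running total 3).
CH2CONHCH2: amide, 1 C=O (running total 4).
CH(CHO): aldehyde, 1 C=O (running total 5).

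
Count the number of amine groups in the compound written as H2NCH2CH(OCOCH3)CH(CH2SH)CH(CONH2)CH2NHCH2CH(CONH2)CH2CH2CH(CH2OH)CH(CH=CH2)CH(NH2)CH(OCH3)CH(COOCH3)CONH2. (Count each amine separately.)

3

Taking each segment in turn:
  H2NCH2: –NH2 on an sp³ carbon with no adjacent C=O → amine.
  CH(OCOCH3): pendant –OC(=O)CH3: an acyloxy group → ester.
  CH(CH2SH): pendant –CH2SH → thiol.
  CH(CONH2): pendant –CONH2: carbonyl C bonded to C and N → amide.
  CH2NHCH2: C–N–C with sp³ carbons and no adjacent C=O → amine (secondary).
  CH(CONH2): pendant –CONH2: carbonyl C bonded to C and N → amide.
  CH(CH2OH): pendant –CH2OH on an sp³ backbone C → alcohol.
  CH(CH=CH2): pendant –CH=CH2: C=C double bond → alkene.
  CH(NH2): –NH2 on an sp³ carbon with no adjacent C=O → amine.
  CH(OCH3): pendant –OCH3: C–O–C with sp³ C, no adjacent C=O → ether.
  CH(COOCH3): pendant –COOCH3: carbonyl C bonded to C and –OCH3 → ester.
  CONH2: –C(=O)NH2: carbonyl C bonded to C and to N → amide (the N is not a separate amine).
Amine appears at: H2NCH2, CH2NHCH2, CH(NH2) → 3.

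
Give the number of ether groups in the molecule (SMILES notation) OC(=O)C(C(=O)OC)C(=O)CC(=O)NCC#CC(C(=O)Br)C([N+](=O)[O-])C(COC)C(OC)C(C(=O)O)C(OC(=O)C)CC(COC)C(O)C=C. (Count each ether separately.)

–COOH: carbonyl C bonded to –OH and C → carboxylic acid (the –OH is not a separate alcohol).
pendant –COOCH3: carbonyl C bonded to C and –OCH3 → ester.
–C(=O)– with carbon on both sides → ketone.
–C(=O)–N– linkage → amide (the N is not an amine).
C≡C triple bond → alkyne.
pendant –C(=O)X: carbonyl C bonded to C and halogen → acyl halide.
–NO2 on an sp³ carbon → nitro (the N=O is not a carbonyl).
pendant –CH2OCH3: C–O–C linkage → ether.
pendant –OCH3: C–O–C with sp³ C, no adjacent C=O → ether.
pendant –COOH: carbonyl C bonded to C and –OH → carboxylic acid.
pendant –OC(=O)CH3: an acyloxy group → ester.
pendant –CH2OCH3: C–O–C linkage → ether.
–OH on an sp³ carbon → alcohol (secondary).
C=C double bond → alkene.
Ether appears at: CH(CH2OCH3), CH(OCH3), CH(CH2OCH3) → 3.

3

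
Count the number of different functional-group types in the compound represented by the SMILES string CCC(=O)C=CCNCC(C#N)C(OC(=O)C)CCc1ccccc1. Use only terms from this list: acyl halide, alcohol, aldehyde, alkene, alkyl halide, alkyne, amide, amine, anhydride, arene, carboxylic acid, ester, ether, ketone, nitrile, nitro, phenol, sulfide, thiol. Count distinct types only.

–C(=O)– with carbon on both sides → ketone.
C=C double bond → alkene.
C–N–C with sp³ carbons and no adjacent C=O → amine (secondary).
pendant –C≡N: nitrile.
pendant –OC(=O)CH3: an acyloxy group → ester.
–C6H5 phenyl ring → arene.
Distinct types present: alkene, amine, arene, ester, ketone, nitrile.

6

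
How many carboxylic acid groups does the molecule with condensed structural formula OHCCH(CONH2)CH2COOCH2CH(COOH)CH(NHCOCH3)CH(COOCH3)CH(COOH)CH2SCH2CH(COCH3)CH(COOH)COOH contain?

terminal –CHO: carbonyl C bonded to H and C → aldehyde.
pendant –CONH2: carbonyl C bonded to C and N → amide.
–C(=O)–O–C with C on the carbonyl side → ester.
pendant –COOH: carbonyl C bonded to C and –OH → carboxylic acid.
pendant –NHC(=O)CH3: N bonded to a carbonyl → amide (not amine).
pendant –COOCH3: carbonyl C bonded to C and –OCH3 → ester.
pendant –COOH: carbonyl C bonded to C and –OH → carboxylic acid.
C–S–C linkage → sulfide (thioether).
pendant –COCH3: carbonyl C bonded to two carbons → ketone.
pendant –COOH: carbonyl C bonded to C and –OH → carboxylic acid.
–COOH: carbonyl C bonded to –OH and C → carboxylic acid (the –OH is not a separate alcohol).
Carboxylic acid appears at: CH(COOH), CH(COOH), CH(COOH), COOH → 4.

4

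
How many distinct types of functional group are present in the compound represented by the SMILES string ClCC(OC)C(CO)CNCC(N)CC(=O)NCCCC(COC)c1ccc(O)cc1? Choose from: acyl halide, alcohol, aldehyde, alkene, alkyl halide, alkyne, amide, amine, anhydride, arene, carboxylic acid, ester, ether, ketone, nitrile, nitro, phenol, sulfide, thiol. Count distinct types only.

7

Taking each segment in turn:
  ClCH2: halogen on an sp³ carbon → alkyl halide.
  CH(OCH3): pendant –OCH3: C–O–C with sp³ C, no adjacent C=O → ether.
  CH(CH2OH): pendant –CH2OH on an sp³ backbone C → alcohol.
  CH2NHCH2: C–N–C with sp³ carbons and no adjacent C=O → amine (secondary).
  CH(NH2): –NH2 on an sp³ carbon with no adjacent C=O → amine.
  CH2CONHCH2: –C(=O)–N– linkage → amide (the N is not an amine).
  CH(CH2OCH3): pendant –CH2OCH3: C–O–C linkage → ether.
  C6H4OH: –OH attached directly to an aromatic ring → phenol (not alcohol); the ring itself is an arene.
Distinct types present: alcohol, alkyl halide, amide, amine, arene, ether, phenol.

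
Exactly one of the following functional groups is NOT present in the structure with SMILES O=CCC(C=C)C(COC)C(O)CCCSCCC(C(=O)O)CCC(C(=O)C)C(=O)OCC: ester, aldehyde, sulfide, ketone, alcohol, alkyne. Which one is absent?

alkyne

ketone: present (CH(COCH3) — pendant –COCH3: carbonyl C bonded to two carbons → ketone).
ester: present (COOCH2CH3 — –C(=O)OCH2CH3: carbonyl C bonded to C and to –OEt → ester).
aldehyde: present (OHC — terminal –CHO: carbonyl C bonded to H and C → aldehyde).
sulfide: present (CH2SCH2 — C–S–C linkage → sulfide (thioether)).
alcohol: present (CH(OH) — –OH on an sp³ carbon → alcohol (secondary)).
alkyne: no segment matches this pattern.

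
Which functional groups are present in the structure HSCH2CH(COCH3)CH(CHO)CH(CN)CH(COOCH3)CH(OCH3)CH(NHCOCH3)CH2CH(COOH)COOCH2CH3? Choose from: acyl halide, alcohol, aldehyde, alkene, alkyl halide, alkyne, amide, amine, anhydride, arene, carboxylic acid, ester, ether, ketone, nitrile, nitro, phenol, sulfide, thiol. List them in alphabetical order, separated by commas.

aldehyde, amide, carboxylic acid, ester, ether, ketone, nitrile, thiol

–SH on an sp³ carbon → thiol.
pendant –COCH3: carbonyl C bonded to two carbons → ketone.
pendant –CHO: carbonyl C bonded to C and H → aldehyde.
pendant –C≡N: nitrile.
pendant –COOCH3: carbonyl C bonded to C and –OCH3 → ester.
pendant –OCH3: C–O–C with sp³ C, no adjacent C=O → ether.
pendant –NHC(=O)CH3: N bonded to a carbonyl → amide (not amine).
pendant –COOH: carbonyl C bonded to C and –OH → carboxylic acid.
–C(=O)OCH2CH3: carbonyl C bonded to C and to –OEt → ester.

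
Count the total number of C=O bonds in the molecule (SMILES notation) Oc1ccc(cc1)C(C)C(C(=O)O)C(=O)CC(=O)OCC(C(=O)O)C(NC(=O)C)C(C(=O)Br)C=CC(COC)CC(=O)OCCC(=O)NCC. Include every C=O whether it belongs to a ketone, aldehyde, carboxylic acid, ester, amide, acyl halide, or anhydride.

8

CH(COOH): carboxylic acid, 1 C=O (running total 1).
CO: ketone, 1 C=O (running total 2).
CH2COOCH2: ester, 1 C=O (running total 3).
CH(COOH): carboxylic acid, 1 C=O (running total 4).
CH(NHCOCH3): amide, 1 C=O (running total 5).
CH(COBr): acyl halide, 1 C=O (running total 6).
CH2COOCH2: ester, 1 C=O (running total 7).
CH2CONHCH2: amide, 1 C=O (running total 8).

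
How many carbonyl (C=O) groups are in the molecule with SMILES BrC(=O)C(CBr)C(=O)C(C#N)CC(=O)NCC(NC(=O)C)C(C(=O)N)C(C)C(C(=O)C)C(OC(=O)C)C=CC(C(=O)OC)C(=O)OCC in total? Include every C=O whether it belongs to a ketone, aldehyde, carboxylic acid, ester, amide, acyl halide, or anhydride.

9

BrCO: acyl halide, 1 C=O (running total 1).
CO: ketone, 1 C=O (running total 2).
CH2CONHCH2: amide, 1 C=O (running total 3).
CH(NHCOCH3): amide, 1 C=O (running total 4).
CH(CONH2): amide, 1 C=O (running total 5).
CH(COCH3): ketone, 1 C=O (running total 6).
CH(OCOCH3): ester, 1 C=O (running total 7).
CH(COOCH3): ester, 1 C=O (running total 8).
COOCH2CH3: ester, 1 C=O (running total 9).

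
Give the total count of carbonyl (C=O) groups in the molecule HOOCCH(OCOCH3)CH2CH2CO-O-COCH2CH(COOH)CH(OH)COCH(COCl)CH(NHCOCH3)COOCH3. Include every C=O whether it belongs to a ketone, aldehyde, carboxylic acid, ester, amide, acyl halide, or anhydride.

9

HOOC: carboxylic acid, 1 C=O (running total 1).
CH(OCOCH3): ester, 1 C=O (running total 2).
CH2CO-O-COCH2: anhydride, 2 C=O (running total 4).
CH(COOH): carboxylic acid, 1 C=O (running total 5).
CO: ketone, 1 C=O (running total 6).
CH(COCl): acyl halide, 1 C=O (running total 7).
CH(NHCOCH3): amide, 1 C=O (running total 8).
COOCH3: ester, 1 C=O (running total 9).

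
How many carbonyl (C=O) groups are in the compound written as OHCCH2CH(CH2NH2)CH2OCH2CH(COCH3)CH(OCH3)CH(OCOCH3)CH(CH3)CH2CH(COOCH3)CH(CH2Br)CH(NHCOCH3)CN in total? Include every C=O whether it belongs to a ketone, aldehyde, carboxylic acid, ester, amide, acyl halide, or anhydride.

OHC: aldehyde, 1 C=O (running total 1).
CH(COCH3): ketone, 1 C=O (running total 2).
CH(OCOCH3): ester, 1 C=O (running total 3).
CH(COOCH3): ester, 1 C=O (running total 4).
CH(NHCOCH3): amide, 1 C=O (running total 5).

5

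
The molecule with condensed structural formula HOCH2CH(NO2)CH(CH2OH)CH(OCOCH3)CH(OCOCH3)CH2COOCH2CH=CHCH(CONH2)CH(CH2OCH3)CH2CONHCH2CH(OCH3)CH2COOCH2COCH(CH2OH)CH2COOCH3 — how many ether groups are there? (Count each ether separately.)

2

HO– on an sp³ carbon → alcohol.
–NO2 on an sp³ carbon → nitro (the N=O is not a carbonyl).
pendant –CH2OH on an sp³ backbone C → alcohol.
pendant –OC(=O)CH3: an acyloxy group → ester.
pendant –OC(=O)CH3: an acyloxy group → ester.
–C(=O)–O–C with C on the carbonyl side → ester.
C=C double bond → alkene.
pendant –CONH2: carbonyl C bonded to C and N → amide.
pendant –CH2OCH3: C–O–C linkage → ether.
–C(=O)–N– linkage → amide (the N is not an amine).
pendant –OCH3: C–O–C with sp³ C, no adjacent C=O → ether.
–C(=O)–O–C with C on the carbonyl side → ester.
–C(=O)– with carbon on both sides → ketone.
pendant –CH2OH on an sp³ backbone C → alcohol.
–C(=O)OCH3: carbonyl C bonded to C and to –OCH3 → ester (not ketone + ether).
Ether appears at: CH(CH2OCH3), CH(OCH3) → 2.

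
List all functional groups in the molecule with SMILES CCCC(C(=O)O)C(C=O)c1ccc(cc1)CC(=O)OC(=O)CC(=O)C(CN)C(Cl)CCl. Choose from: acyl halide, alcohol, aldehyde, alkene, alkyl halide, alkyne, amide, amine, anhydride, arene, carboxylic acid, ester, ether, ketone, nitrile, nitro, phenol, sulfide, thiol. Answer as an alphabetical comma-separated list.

aldehyde, alkyl halide, amine, anhydride, arene, carboxylic acid, ketone

Reading the structure from left to right:
  CH(COOH): pendant –COOH: carbonyl C bonded to C and –OH → carboxylic acid.
  CH(CHO): pendant –CHO: carbonyl C bonded to C and H → aldehyde.
  C6H4: para-disubstituted benzene ring → arene.
  CH2CO-O-COCH2: two acyl groups sharing one oxygen, –C(=O)–O–C(=O)– → anhydride.
  CO: –C(=O)– with carbon on both sides → ketone.
  CH(CH2NH2): pendant –CH2NH2: N on sp³ C, no adjacent C=O → amine.
  CH(Cl): halogen on an sp³ carbon → alkyl halide.
  CH2Cl: halogen on an sp³ carbon → alkyl halide.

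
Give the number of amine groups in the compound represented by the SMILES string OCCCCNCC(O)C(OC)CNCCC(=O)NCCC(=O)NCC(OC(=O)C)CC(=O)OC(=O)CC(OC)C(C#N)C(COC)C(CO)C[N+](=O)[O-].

2

Reading the structure from left to right:
  HOCH2: HO– on an sp³ carbon → alcohol.
  CH2NHCH2: C–N–C with sp³ carbons and no adjacent C=O → amine (secondary).
  CH(OH): –OH on an sp³ carbon → alcohol (secondary).
  CH(OCH3): pendant –OCH3: C–O–C with sp³ C, no adjacent C=O → ether.
  CH2NHCH2: C–N–C with sp³ carbons and no adjacent C=O → amine (secondary).
  CH2CONHCH2: –C(=O)–N– linkage → amide (the N is not an amine).
  CH2CONHCH2: –C(=O)–N– linkage → amide (the N is not an amine).
  CH(OCOCH3): pendant –OC(=O)CH3: an acyloxy group → ester.
  CH2CO-O-COCH2: two acyl groups sharing one oxygen, –C(=O)–O–C(=O)– → anhydride.
  CH(OCH3): pendant –OCH3: C–O–C with sp³ C, no adjacent C=O → ether.
  CH(CN): pendant –C≡N: nitrile.
  CH(CH2OCH3): pendant –CH2OCH3: C–O–C linkage → ether.
  CH(CH2OH): pendant –CH2OH on an sp³ backbone C → alcohol.
  CH2NO2: –NO2 on carbon → nitro group.
Amine appears at: CH2NHCH2, CH2NHCH2 → 2.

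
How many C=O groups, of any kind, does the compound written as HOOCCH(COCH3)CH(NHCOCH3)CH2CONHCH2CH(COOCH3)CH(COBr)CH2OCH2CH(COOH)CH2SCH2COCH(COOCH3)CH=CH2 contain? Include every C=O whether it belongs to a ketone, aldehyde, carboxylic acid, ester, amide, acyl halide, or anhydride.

HOOC: carboxylic acid, 1 C=O (running total 1).
CH(COCH3): ketone, 1 C=O (running total 2).
CH(NHCOCH3): amide, 1 C=O (running total 3).
CH2CONHCH2: amide, 1 C=O (running total 4).
CH(COOCH3): ester, 1 C=O (running total 5).
CH(COBr): acyl halide, 1 C=O (running total 6).
CH(COOH): carboxylic acid, 1 C=O (running total 7).
CO: ketone, 1 C=O (running total 8).
CH(COOCH3): ester, 1 C=O (running total 9).

9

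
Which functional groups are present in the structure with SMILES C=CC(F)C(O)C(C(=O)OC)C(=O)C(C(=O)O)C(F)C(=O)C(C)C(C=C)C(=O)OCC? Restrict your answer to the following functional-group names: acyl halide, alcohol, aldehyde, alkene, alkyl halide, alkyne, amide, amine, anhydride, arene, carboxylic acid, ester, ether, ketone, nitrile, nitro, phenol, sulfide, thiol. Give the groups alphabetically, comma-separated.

Taking each segment in turn:
  CH2=CH: C=C double bond → alkene.
  CH(F): halogen on an sp³ carbon → alkyl halide.
  CH(OH): –OH on an sp³ carbon → alcohol (secondary).
  CH(COOCH3): pendant –COOCH3: carbonyl C bonded to C and –OCH3 → ester.
  CO: –C(=O)– with carbon on both sides → ketone.
  CH(COOH): pendant –COOH: carbonyl C bonded to C and –OH → carboxylic acid.
  CH(F): halogen on an sp³ carbon → alkyl halide.
  CO: –C(=O)– with carbon on both sides → ketone.
  CH(CH=CH2): pendant –CH=CH2: C=C double bond → alkene.
  COOCH2CH3: –C(=O)OCH2CH3: carbonyl C bonded to C and to –OEt → ester.

alcohol, alkene, alkyl halide, carboxylic acid, ester, ketone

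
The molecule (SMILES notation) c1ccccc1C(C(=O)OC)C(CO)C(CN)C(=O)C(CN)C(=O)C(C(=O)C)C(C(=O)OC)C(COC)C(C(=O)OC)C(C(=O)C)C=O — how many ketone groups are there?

C6H5– phenyl ring → arene.
pendant –COOCH3: carbonyl C bonded to C and –OCH3 → ester.
pendant –CH2OH on an sp³ backbone C → alcohol.
pendant –CH2NH2: N on sp³ C, no adjacent C=O → amine.
–C(=O)– with carbon on both sides → ketone.
pendant –CH2NH2: N on sp³ C, no adjacent C=O → amine.
–C(=O)– with carbon on both sides → ketone.
pendant –COCH3: carbonyl C bonded to two carbons → ketone.
pendant –COOCH3: carbonyl C bonded to C and –OCH3 → ester.
pendant –CH2OCH3: C–O–C linkage → ether.
pendant –COOCH3: carbonyl C bonded to C and –OCH3 → ester.
pendant –COCH3: carbonyl C bonded to two carbons → ketone.
terminal –CHO: carbonyl C bonded to H and C → aldehyde.
Ketone appears at: CO, CO, CH(COCH3), CH(COCH3) → 4.

4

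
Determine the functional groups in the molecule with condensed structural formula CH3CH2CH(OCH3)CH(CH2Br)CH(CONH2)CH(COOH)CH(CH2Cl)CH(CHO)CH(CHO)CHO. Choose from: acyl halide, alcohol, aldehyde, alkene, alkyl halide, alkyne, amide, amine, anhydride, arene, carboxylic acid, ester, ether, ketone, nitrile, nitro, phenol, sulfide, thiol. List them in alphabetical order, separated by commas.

pendant –OCH3: C–O–C with sp³ C, no adjacent C=O → ether.
pendant –CH2X: halogen on sp³ carbon → alkyl halide.
pendant –CONH2: carbonyl C bonded to C and N → amide.
pendant –COOH: carbonyl C bonded to C and –OH → carboxylic acid.
pendant –CH2X: halogen on sp³ carbon → alkyl halide.
pendant –CHO: carbonyl C bonded to C and H → aldehyde.
pendant –CHO: carbonyl C bonded to C and H → aldehyde.
terminal –CHO: carbonyl C bonded to H and C → aldehyde.

aldehyde, alkyl halide, amide, carboxylic acid, ether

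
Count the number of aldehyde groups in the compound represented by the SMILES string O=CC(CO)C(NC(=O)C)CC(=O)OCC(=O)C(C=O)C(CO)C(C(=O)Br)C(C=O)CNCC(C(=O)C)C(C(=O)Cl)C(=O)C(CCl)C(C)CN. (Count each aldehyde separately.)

3

Reading the structure from left to right:
  OHC: terminal –CHO: carbonyl C bonded to H and C → aldehyde.
  CH(CH2OH): pendant –CH2OH on an sp³ backbone C → alcohol.
  CH(NHCOCH3): pendant –NHC(=O)CH3: N bonded to a carbonyl → amide (not amine).
  CH2COOCH2: –C(=O)–O–C with C on the carbonyl side → ester.
  CO: –C(=O)– with carbon on both sides → ketone.
  CH(CHO): pendant –CHO: carbonyl C bonded to C and H → aldehyde.
  CH(CH2OH): pendant –CH2OH on an sp³ backbone C → alcohol.
  CH(COBr): pendant –C(=O)X: carbonyl C bonded to C and halogen → acyl halide.
  CH(CHO): pendant –CHO: carbonyl C bonded to C and H → aldehyde.
  CH2NHCH2: C–N–C with sp³ carbons and no adjacent C=O → amine (secondary).
  CH(COCH3): pendant –COCH3: carbonyl C bonded to two carbons → ketone.
  CH(COCl): pendant –C(=O)X: carbonyl C bonded to C and halogen → acyl halide.
  CO: –C(=O)– with carbon on both sides → ketone.
  CH(CH2Cl): pendant –CH2X: halogen on sp³ carbon → alkyl halide.
  CH2NH2: –NH2 on an sp³ carbon with no adjacent C=O → amine.
Aldehyde appears at: OHC, CH(CHO), CH(CHO) → 3.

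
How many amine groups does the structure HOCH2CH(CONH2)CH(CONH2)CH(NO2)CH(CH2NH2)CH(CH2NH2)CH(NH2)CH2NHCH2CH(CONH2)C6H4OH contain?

HO– on an sp³ carbon → alcohol.
pendant –CONH2: carbonyl C bonded to C and N → amide.
pendant –CONH2: carbonyl C bonded to C and N → amide.
–NO2 on an sp³ carbon → nitro (the N=O is not a carbonyl).
pendant –CH2NH2: N on sp³ C, no adjacent C=O → amine.
pendant –CH2NH2: N on sp³ C, no adjacent C=O → amine.
–NH2 on an sp³ carbon with no adjacent C=O → amine.
C–N–C with sp³ carbons and no adjacent C=O → amine (secondary).
pendant –CONH2: carbonyl C bonded to C and N → amide.
–OH attached directly to an aromatic ring → phenol (not alcohol); the ring itself is an arene.
Amine appears at: CH(CH2NH2), CH(CH2NH2), CH(NH2), CH2NHCH2 → 4.

4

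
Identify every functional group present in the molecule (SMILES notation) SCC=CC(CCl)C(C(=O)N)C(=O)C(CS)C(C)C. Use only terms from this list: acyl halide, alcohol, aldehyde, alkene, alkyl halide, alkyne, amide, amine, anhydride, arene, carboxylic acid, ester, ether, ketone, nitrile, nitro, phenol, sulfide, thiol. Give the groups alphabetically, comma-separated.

alkene, alkyl halide, amide, ketone, thiol

–SH on an sp³ carbon → thiol.
C=C double bond → alkene.
pendant –CH2X: halogen on sp³ carbon → alkyl halide.
pendant –CONH2: carbonyl C bonded to C and N → amide.
–C(=O)– with carbon on both sides → ketone.
pendant –CH2SH → thiol.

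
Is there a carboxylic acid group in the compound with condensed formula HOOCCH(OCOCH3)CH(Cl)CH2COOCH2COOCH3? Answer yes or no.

Reading the structure from left to right:
  HOOC: –COOH: carbonyl C bonded to –OH and C → carboxylic acid (the –OH is not a separate alcohol).
  CH(OCOCH3): pendant –OC(=O)CH3: an acyloxy group → ester.
  CH(Cl): halogen on an sp³ carbon → alkyl halide.
  CH2COOCH2: –C(=O)–O–C with C on the carbonyl side → ester.
  COOCH3: –C(=O)OCH3: carbonyl C bonded to C and to –OCH3 → ester (not ketone + ether).
The HOOC segment supplies the carboxylic acid: –COOH: carbonyl C bonded to –OH and C → carboxylic acid (the –OH is not a separate alcohol).

yes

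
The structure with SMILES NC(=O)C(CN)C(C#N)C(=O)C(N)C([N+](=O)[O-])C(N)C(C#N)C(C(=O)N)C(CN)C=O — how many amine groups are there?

4

Working along the chain:
  H2NCO: –C(=O)NH2: carbonyl C bonded to C and to N → amide (the N is not a separate amine).
  CH(CH2NH2): pendant –CH2NH2: N on sp³ C, no adjacent C=O → amine.
  CH(CN): pendant –C≡N: nitrile.
  CO: –C(=O)– with carbon on both sides → ketone.
  CH(NH2): –NH2 on an sp³ carbon with no adjacent C=O → amine.
  CH(NO2): –NO2 on an sp³ carbon → nitro (the N=O is not a carbonyl).
  CH(NH2): –NH2 on an sp³ carbon with no adjacent C=O → amine.
  CH(CN): pendant –C≡N: nitrile.
  CH(CONH2): pendant –CONH2: carbonyl C bonded to C and N → amide.
  CH(CH2NH2): pendant –CH2NH2: N on sp³ C, no adjacent C=O → amine.
  CHO: terminal –CHO: carbonyl C bonded to H and C → aldehyde.
Amine appears at: CH(CH2NH2), CH(NH2), CH(NH2), CH(CH2NH2) → 4.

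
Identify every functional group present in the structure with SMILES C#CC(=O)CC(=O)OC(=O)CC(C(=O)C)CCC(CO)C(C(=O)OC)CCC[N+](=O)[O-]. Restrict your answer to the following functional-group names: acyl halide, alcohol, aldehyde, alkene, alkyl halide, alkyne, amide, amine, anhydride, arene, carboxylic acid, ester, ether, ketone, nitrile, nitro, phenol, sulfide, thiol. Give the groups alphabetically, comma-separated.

alcohol, alkyne, anhydride, ester, ketone, nitro

C≡C triple bond → alkyne.
–C(=O)– with carbon on both sides → ketone.
two acyl groups sharing one oxygen, –C(=O)–O–C(=O)– → anhydride.
pendant –COCH3: carbonyl C bonded to two carbons → ketone.
pendant –CH2OH on an sp³ backbone C → alcohol.
pendant –COOCH3: carbonyl C bonded to C and –OCH3 → ester.
–NO2 on carbon → nitro group.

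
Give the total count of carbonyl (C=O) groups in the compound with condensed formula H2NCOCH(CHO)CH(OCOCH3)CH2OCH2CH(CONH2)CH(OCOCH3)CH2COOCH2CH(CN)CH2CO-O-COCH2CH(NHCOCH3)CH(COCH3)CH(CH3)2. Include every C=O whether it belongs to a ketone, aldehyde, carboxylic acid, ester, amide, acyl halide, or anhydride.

H2NCO: amide, 1 C=O (running total 1).
CH(CHO): aldehyde, 1 C=O (running total 2).
CH(OCOCH3): ester, 1 C=O (running total 3).
CH(CONH2): amide, 1 C=O (running total 4).
CH(OCOCH3): ester, 1 C=O (running total 5).
CH2COOCH2: ester, 1 C=O (running total 6).
CH2CO-O-COCH2: anhydride, 2 C=O (running total 8).
CH(NHCOCH3): amide, 1 C=O (running total 9).
CH(COCH3): ketone, 1 C=O (running total 10).

10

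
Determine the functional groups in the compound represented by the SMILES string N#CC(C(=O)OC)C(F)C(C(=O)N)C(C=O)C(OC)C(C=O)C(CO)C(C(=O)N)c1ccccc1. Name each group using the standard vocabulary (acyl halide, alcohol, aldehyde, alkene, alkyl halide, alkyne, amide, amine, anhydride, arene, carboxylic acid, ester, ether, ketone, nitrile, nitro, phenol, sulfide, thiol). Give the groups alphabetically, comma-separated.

Taking each segment in turn:
  N≡C: N≡C–: carbon triple-bonded to nitrogen → nitrile.
  CH(COOCH3): pendant –COOCH3: carbonyl C bonded to C and –OCH3 → ester.
  CH(F): halogen on an sp³ carbon → alkyl halide.
  CH(CONH2): pendant –CONH2: carbonyl C bonded to C and N → amide.
  CH(CHO): pendant –CHO: carbonyl C bonded to C and H → aldehyde.
  CH(OCH3): pendant –OCH3: C–O–C with sp³ C, no adjacent C=O → ether.
  CH(CHO): pendant –CHO: carbonyl C bonded to C and H → aldehyde.
  CH(CH2OH): pendant –CH2OH on an sp³ backbone C → alcohol.
  CH(CONH2): pendant –CONH2: carbonyl C bonded to C and N → amide.
  C6H5: –C6H5 phenyl ring → arene.

alcohol, aldehyde, alkyl halide, amide, arene, ester, ether, nitrile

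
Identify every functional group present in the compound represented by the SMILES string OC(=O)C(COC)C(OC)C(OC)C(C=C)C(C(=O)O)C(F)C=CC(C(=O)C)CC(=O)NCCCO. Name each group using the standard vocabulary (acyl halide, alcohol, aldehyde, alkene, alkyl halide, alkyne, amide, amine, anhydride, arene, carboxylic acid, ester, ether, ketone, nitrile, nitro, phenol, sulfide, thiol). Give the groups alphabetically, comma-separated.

alcohol, alkene, alkyl halide, amide, carboxylic acid, ether, ketone

Reading the structure from left to right:
  HOOC: –COOH: carbonyl C bonded to –OH and C → carboxylic acid (the –OH is not a separate alcohol).
  CH(CH2OCH3): pendant –CH2OCH3: C–O–C linkage → ether.
  CH(OCH3): pendant –OCH3: C–O–C with sp³ C, no adjacent C=O → ether.
  CH(OCH3): pendant –OCH3: C–O–C with sp³ C, no adjacent C=O → ether.
  CH(CH=CH2): pendant –CH=CH2: C=C double bond → alkene.
  CH(COOH): pendant –COOH: carbonyl C bonded to C and –OH → carboxylic acid.
  CH(F): halogen on an sp³ carbon → alkyl halide.
  CH=CH: C=C double bond → alkene.
  CH(COCH3): pendant –COCH3: carbonyl C bonded to two carbons → ketone.
  CH2CONHCH2: –C(=O)–N– linkage → amide (the N is not an amine).
  CH2OH: –OH on an sp³ carbon → alcohol.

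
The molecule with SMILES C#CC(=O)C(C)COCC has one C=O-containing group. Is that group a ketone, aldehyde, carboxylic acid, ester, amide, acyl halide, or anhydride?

ketone

The carbonyl is in the CO segment: –C(=O)– with carbon on both sides → ketone.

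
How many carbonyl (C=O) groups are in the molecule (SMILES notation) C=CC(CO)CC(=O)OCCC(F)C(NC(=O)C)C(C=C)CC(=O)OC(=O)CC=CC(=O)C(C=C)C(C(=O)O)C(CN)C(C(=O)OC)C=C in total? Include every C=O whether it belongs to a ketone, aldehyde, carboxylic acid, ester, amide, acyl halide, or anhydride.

7

CH2COOCH2: ester, 1 C=O (running total 1).
CH(NHCOCH3): amide, 1 C=O (running total 2).
CH2CO-O-COCH2: anhydride, 2 C=O (running total 4).
CO: ketone, 1 C=O (running total 5).
CH(COOH): carboxylic acid, 1 C=O (running total 6).
CH(COOCH3): ester, 1 C=O (running total 7).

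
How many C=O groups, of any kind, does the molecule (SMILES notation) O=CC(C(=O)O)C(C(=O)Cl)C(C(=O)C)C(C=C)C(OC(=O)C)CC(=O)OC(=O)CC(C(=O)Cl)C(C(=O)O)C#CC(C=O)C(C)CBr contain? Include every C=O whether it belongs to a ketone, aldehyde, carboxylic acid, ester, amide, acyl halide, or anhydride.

OHC: aldehyde, 1 C=O (running total 1).
CH(COOH): carboxylic acid, 1 C=O (running total 2).
CH(COCl): acyl halide, 1 C=O (running total 3).
CH(COCH3): ketone, 1 C=O (running total 4).
CH(OCOCH3): ester, 1 C=O (running total 5).
CH2CO-O-COCH2: anhydride, 2 C=O (running total 7).
CH(COCl): acyl halide, 1 C=O (running total 8).
CH(COOH): carboxylic acid, 1 C=O (running total 9).
CH(CHO): aldehyde, 1 C=O (running total 10).

10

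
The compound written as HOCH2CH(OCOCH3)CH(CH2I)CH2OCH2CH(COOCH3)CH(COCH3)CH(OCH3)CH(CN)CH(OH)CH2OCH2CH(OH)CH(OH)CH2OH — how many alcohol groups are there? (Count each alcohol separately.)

HO– on an sp³ carbon → alcohol.
pendant –OC(=O)CH3: an acyloxy group → ester.
pendant –CH2X: halogen on sp³ carbon → alkyl halide.
C–O–C with sp³ carbons on both sides and no adjacent C=O → ether.
pendant –COOCH3: carbonyl C bonded to C and –OCH3 → ester.
pendant –COCH3: carbonyl C bonded to two carbons → ketone.
pendant –OCH3: C–O–C with sp³ C, no adjacent C=O → ether.
pendant –C≡N: nitrile.
–OH on an sp³ carbon → alcohol (secondary).
C–O–C with sp³ carbons on both sides and no adjacent C=O → ether.
–OH on an sp³ carbon → alcohol (secondary).
–OH on an sp³ carbon → alcohol (secondary).
–OH on an sp³ carbon → alcohol.
Alcohol appears at: HOCH2, CH(OH), CH(OH), CH(OH), CH2OH → 5.

5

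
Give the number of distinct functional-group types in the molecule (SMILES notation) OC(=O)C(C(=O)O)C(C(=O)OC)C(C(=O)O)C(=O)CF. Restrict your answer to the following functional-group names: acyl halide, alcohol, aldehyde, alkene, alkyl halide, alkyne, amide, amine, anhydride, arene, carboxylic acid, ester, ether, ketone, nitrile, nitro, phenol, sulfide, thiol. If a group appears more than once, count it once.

Working along the chain:
  HOOC: –COOH: carbonyl C bonded to –OH and C → carboxylic acid (the –OH is not a separate alcohol).
  CH(COOH): pendant –COOH: carbonyl C bonded to C and –OH → carboxylic acid.
  CH(COOCH3): pendant –COOCH3: carbonyl C bonded to C and –OCH3 → ester.
  CH(COOH): pendant –COOH: carbonyl C bonded to C and –OH → carboxylic acid.
  CO: –C(=O)– with carbon on both sides → ketone.
  CH2F: halogen on an sp³ carbon → alkyl halide.
Distinct types present: alkyl halide, carboxylic acid, ester, ketone.

4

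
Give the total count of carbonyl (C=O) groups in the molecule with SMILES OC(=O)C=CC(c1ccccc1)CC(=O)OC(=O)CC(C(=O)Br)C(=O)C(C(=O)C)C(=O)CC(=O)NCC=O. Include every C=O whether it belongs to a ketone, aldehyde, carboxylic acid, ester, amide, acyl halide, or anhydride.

9

HOOC: carboxylic acid, 1 C=O (running total 1).
CH2CO-O-COCH2: anhydride, 2 C=O (running total 3).
CH(COBr): acyl halide, 1 C=O (running total 4).
CO: ketone, 1 C=O (running total 5).
CH(COCH3): ketone, 1 C=O (running total 6).
CO: ketone, 1 C=O (running total 7).
CH2CONHCH2: amide, 1 C=O (running total 8).
CHO: aldehyde, 1 C=O (running total 9).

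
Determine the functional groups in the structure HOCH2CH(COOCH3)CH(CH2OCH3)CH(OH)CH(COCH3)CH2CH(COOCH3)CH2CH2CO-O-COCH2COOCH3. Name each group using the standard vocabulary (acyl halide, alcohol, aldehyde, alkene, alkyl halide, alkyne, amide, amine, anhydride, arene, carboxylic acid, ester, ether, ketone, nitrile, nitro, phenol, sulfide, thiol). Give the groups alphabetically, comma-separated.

Taking each segment in turn:
  HOCH2: HO– on an sp³ carbon → alcohol.
  CH(COOCH3): pendant –COOCH3: carbonyl C bonded to C and –OCH3 → ester.
  CH(CH2OCH3): pendant –CH2OCH3: C–O–C linkage → ether.
  CH(OH): –OH on an sp³ carbon → alcohol (secondary).
  CH(COCH3): pendant –COCH3: carbonyl C bonded to two carbons → ketone.
  CH(COOCH3): pendant –COOCH3: carbonyl C bonded to C and –OCH3 → ester.
  CH2CO-O-COCH2: two acyl groups sharing one oxygen, –C(=O)–O–C(=O)– → anhydride.
  COOCH3: –C(=O)OCH3: carbonyl C bonded to C and to –OCH3 → ester (not ketone + ether).

alcohol, anhydride, ester, ether, ketone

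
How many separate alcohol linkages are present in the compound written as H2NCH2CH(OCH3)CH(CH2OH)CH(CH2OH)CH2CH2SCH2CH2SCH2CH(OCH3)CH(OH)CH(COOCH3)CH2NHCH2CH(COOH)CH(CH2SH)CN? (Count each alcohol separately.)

3

Reading the structure from left to right:
  H2NCH2: –NH2 on an sp³ carbon with no adjacent C=O → amine.
  CH(OCH3): pendant –OCH3: C–O–C with sp³ C, no adjacent C=O → ether.
  CH(CH2OH): pendant –CH2OH on an sp³ backbone C → alcohol.
  CH(CH2OH): pendant –CH2OH on an sp³ backbone C → alcohol.
  CH2SCH2: C–S–C linkage → sulfide (thioether).
  CH2SCH2: C–S–C linkage → sulfide (thioether).
  CH(OCH3): pendant –OCH3: C–O–C with sp³ C, no adjacent C=O → ether.
  CH(OH): –OH on an sp³ carbon → alcohol (secondary).
  CH(COOCH3): pendant –COOCH3: carbonyl C bonded to C and –OCH3 → ester.
  CH2NHCH2: C–N–C with sp³ carbons and no adjacent C=O → amine (secondary).
  CH(COOH): pendant –COOH: carbonyl C bonded to C and –OH → carboxylic acid.
  CH(CH2SH): pendant –CH2SH → thiol.
  CN: –C≡N: carbon triple-bonded to nitrogen → nitrile.
Alcohol appears at: CH(CH2OH), CH(CH2OH), CH(OH) → 3.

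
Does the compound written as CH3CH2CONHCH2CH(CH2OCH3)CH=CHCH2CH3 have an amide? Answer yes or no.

–C(=O)–N– linkage → amide (the N is not an amine).
pendant –CH2OCH3: C–O–C linkage → ether.
C=C double bond → alkene.
The CH2CONHCH2 segment supplies the amide: –C(=O)–N– linkage → amide (the N is not an amine).

yes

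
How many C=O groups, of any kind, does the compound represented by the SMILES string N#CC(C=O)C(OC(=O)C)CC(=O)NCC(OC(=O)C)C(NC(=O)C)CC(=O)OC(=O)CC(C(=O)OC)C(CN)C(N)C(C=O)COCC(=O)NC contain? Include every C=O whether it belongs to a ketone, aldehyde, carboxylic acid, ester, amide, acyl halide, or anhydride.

CH(CHO): aldehyde, 1 C=O (running total 1).
CH(OCOCH3): ester, 1 C=O (running total 2).
CH2CONHCH2: amide, 1 C=O (running total 3).
CH(OCOCH3): ester, 1 C=O (running total 4).
CH(NHCOCH3): amide, 1 C=O (running total 5).
CH2CO-O-COCH2: anhydride, 2 C=O (running total 7).
CH(COOCH3): ester, 1 C=O (running total 8).
CH(CHO): aldehyde, 1 C=O (running total 9).
CONHCH3: amide, 1 C=O (running total 10).

10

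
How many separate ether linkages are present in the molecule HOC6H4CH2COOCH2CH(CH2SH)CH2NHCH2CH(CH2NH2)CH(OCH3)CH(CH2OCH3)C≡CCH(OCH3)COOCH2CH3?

3

–OH attached directly to an aromatic ring → phenol (not alcohol); the ring itself is an arene.
–C(=O)–O–C with C on the carbonyl side → ester.
pendant –CH2SH → thiol.
C–N–C with sp³ carbons and no adjacent C=O → amine (secondary).
pendant –CH2NH2: N on sp³ C, no adjacent C=O → amine.
pendant –OCH3: C–O–C with sp³ C, no adjacent C=O → ether.
pendant –CH2OCH3: C–O–C linkage → ether.
C≡C triple bond → alkyne.
pendant –OCH3: C–O–C with sp³ C, no adjacent C=O → ether.
–C(=O)OCH2CH3: carbonyl C bonded to C and to –OEt → ester.
Ether appears at: CH(OCH3), CH(CH2OCH3), CH(OCH3) → 3.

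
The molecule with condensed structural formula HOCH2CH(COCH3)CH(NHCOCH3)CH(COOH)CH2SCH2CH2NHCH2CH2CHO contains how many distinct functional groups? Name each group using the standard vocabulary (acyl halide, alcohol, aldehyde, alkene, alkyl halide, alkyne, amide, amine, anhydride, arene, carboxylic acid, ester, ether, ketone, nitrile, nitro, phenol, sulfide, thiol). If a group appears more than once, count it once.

7

HO– on an sp³ carbon → alcohol.
pendant –COCH3: carbonyl C bonded to two carbons → ketone.
pendant –NHC(=O)CH3: N bonded to a carbonyl → amide (not amine).
pendant –COOH: carbonyl C bonded to C and –OH → carboxylic acid.
C–S–C linkage → sulfide (thioether).
C–N–C with sp³ carbons and no adjacent C=O → amine (secondary).
terminal –CHO: carbonyl C bonded to H and C → aldehyde.
Distinct types present: alcohol, aldehyde, amide, amine, carboxylic acid, ketone, sulfide.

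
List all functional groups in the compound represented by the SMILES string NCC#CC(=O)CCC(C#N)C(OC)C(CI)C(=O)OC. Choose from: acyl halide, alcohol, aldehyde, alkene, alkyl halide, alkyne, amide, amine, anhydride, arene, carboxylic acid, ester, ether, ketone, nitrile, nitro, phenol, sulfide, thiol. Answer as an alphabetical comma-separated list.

alkyl halide, alkyne, amine, ester, ether, ketone, nitrile

Working along the chain:
  H2NCH2: –NH2 on an sp³ carbon with no adjacent C=O → amine.
  C≡C: C≡C triple bond → alkyne.
  CO: –C(=O)– with carbon on both sides → ketone.
  CH(CN): pendant –C≡N: nitrile.
  CH(OCH3): pendant –OCH3: C–O–C with sp³ C, no adjacent C=O → ether.
  CH(CH2I): pendant –CH2X: halogen on sp³ carbon → alkyl halide.
  COOCH3: –C(=O)OCH3: carbonyl C bonded to C and to –OCH3 → ester (not ketone + ether).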